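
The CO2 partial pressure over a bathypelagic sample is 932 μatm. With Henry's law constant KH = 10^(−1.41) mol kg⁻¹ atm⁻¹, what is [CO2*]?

KH = 10^(−1.41) = 3.890×10^-2 mol kg⁻¹ atm⁻¹
[CO2*] = KH · pCO2 = 3.890×10^-2 × 932×10^-6 atm = 3.63×10^-5 mol/kg

[CO2*] = 36.3 μmol/kg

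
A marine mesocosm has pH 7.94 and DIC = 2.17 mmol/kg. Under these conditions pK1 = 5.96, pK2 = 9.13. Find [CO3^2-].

[CO3²⁻] = 0.130 mmol/kg

α₂ = 1 / (1 + [H⁺]/K2 + [H⁺]²/(K1K2)) = 1 / (1 + 10^+1.19 + 10^-0.79)
   = 1 / (1 + 15.488 + 0.16218) = 1/16.650 = 0.06006
[CO3²⁻] = α₂ × DIC = 0.06006 × 2.17 = 0.130 mmol/kg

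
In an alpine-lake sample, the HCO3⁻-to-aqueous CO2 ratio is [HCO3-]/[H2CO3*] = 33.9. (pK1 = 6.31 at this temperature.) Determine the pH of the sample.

From K1 = [H⁺][HCO3-]/[H2CO3*]:  pH = pK1 + log₁₀([HCO3-]/[H2CO3*])
log₁₀(33.9) = +1.530
pH = 6.31 + (+1.530) = 7.84

pH = 7.84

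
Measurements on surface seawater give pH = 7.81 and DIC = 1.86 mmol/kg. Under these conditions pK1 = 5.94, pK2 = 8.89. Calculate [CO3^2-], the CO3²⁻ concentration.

α₂ = 1 / (1 + [H⁺]/K2 + [H⁺]²/(K1K2)) = 1 / (1 + 10^+1.08 + 10^-0.79)
   = 1 / (1 + 12.023 + 0.16218) = 1/13.185 = 0.07584
[CO3²⁻] = α₂ × DIC = 0.07584 × 1.86 = 0.141 mmol/kg

[CO3²⁻] = 0.141 mmol/kg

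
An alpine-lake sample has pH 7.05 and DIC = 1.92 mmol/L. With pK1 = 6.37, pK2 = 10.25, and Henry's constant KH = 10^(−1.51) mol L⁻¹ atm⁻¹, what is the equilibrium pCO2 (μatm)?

α₀ = 1 / (1 + K1/[H⁺] + K1K2/[H⁺]²) = 1 / (1 + 10^+0.68 + 10^-2.52)
   = 1 / (1 + 4.7863 + 0.0030200) = 1/5.7893 = 0.1727
[CO2*] = α₀ × DIC = 0.1727 × 1.92 = 0.3316 mmol/L
pCO2 = [CO2*]/KH = 3.316×10^-4 / 3.090×10^-2 = 1.07×10^4 μatm

pCO2 = 1.07×10^4 μatm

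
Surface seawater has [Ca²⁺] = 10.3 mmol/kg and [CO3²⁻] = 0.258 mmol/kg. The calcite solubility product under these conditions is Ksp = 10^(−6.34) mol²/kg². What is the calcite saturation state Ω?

Ksp = 10^(−6.34) = 4.571×10^-7
Ω = [Ca²⁺][CO3²⁻]/Ksp = (10.3×10^-3)(0.258×10^-3) / 4.571×10^-7 = 5.81

Ω = 5.81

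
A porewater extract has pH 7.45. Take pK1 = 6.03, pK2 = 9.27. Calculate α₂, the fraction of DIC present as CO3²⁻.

α₂ = 0.0144

α₂ = 1 / (1 + [H⁺]/K2 + [H⁺]²/(K1K2)) = 1 / (1 + 10^+1.82 + 10^+0.40)
   = 1 / (1 + 66.069 + 2.5119) = 1/69.581 = 0.01437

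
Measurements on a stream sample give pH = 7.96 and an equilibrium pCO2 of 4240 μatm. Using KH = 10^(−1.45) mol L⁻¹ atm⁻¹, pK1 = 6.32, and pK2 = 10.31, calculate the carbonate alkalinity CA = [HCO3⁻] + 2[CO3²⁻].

[CO2*] = KH · pCO2 = 10^(−1.45) × 4240×10^-6 = 1.504×10^-4 mol/L
α₀ = 1/(1 + K1/[H⁺] + K1K2/[H⁺]²) = 1/(1 + 10^+1.64 + 10^-0.71) = 0.02230
DIC = [CO2*]/α₀ = 1.504×10^-4 / 0.02230 = 6.747 mmol/L
CA = (α₁ + 2α₂)·DIC = (0.9734 + 2×0.004348) × 6.747 = 6.63 mmol/L

CA = 6.63 mmol/L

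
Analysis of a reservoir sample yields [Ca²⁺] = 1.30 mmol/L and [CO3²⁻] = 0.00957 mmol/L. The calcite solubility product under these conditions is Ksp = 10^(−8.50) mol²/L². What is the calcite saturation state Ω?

Ω = 3.93

Ksp = 10^(−8.50) = 3.162×10^-9
Ω = [Ca²⁺][CO3²⁻]/Ksp = (1.30×10^-3)(0.00957×10^-3) / 3.162×10^-9 = 3.93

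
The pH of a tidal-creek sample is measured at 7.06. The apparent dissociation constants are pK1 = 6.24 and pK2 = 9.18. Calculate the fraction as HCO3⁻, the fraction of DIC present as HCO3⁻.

α₁ = 0.863

α₁ = 1 / (1 + [H⁺]/K1 + K2/[H⁺]) = 1 / (1 + 10^-0.82 + 10^-2.12)
   = 1 / (1 + 0.15136 + 0.0075858) = 1/1.1589 = 0.8629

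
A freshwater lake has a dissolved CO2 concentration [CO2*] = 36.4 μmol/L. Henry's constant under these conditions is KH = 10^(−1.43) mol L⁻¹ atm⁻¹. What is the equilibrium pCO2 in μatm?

KH = 10^(−1.43) = 3.715×10^-2 mol L⁻¹ atm⁻¹
pCO2 = [CO2*]/KH = 36.4×10^-6 / 3.715×10^-2 = 9.80×10^-4 atm = 980 μatm

pCO2 = 980 μatm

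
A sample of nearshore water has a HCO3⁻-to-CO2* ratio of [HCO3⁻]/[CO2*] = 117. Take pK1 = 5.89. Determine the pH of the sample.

From K1 = [H⁺][HCO3⁻]/[CO2*]:  pH = pK1 + log₁₀([HCO3⁻]/[CO2*])
log₁₀(117) = +2.068
pH = 5.89 + (+2.068) = 7.96

pH = 7.96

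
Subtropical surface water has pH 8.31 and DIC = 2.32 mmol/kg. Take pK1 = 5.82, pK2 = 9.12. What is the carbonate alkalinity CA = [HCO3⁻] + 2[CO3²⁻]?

CA = [HCO3⁻] + 2[CO3²⁻] = (α₁ + 2α₂)·DIC
At pH 8.31: [H⁺]/K1 = 10^-2.49 = 0.0032359, K2/[H⁺] = 10^-0.81 = 0.15488
α₁ = 1/(1 + 0.0032359 + 0.15488) = 1/1.1581 = 0.8635; α₂ = α₁·K2/[H⁺] = 0.1337
α₁ + 2α₂ = 1.1309
CA = 1.1309 × 2.32 = 2.62 mmol/kg

CA = 2.62 mmol/kg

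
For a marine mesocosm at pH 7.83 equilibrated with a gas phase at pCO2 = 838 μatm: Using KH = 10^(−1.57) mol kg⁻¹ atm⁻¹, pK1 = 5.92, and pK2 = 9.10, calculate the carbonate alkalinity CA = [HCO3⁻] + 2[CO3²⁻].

CA = 2.03 mmol/kg

[CO2*] = KH · pCO2 = 10^(−1.57) × 838×10^-6 = 2.256×10^-5 mol/kg
α₀ = 1/(1 + K1/[H⁺] + K1K2/[H⁺]²) = 1/(1 + 10^+1.91 + 10^+0.64) = 0.01154
DIC = [CO2*]/α₀ = 2.256×10^-5 / 0.01154 = 1.954 mmol/kg
CA = (α₁ + 2α₂)·DIC = (0.9381 + 2×0.05038) × 1.954 = 2.03 mmol/kg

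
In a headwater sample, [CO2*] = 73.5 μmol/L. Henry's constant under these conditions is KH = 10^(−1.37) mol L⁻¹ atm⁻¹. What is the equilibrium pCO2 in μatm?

pCO2 = 1720 μatm

KH = 10^(−1.37) = 4.266×10^-2 mol L⁻¹ atm⁻¹
pCO2 = [CO2*]/KH = 73.5×10^-6 / 4.266×10^-2 = 1.72×10^-3 atm = 1720 μatm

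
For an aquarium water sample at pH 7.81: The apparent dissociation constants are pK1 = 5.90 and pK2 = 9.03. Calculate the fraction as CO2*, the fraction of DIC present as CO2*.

α₀ = 1 / (1 + K1/[H⁺] + K1K2/[H⁺]²) = 1 / (1 + 10^+1.91 + 10^+0.69)
   = 1 / (1 + 81.283 + 4.8978) = 1/87.181 = 0.01147

α₀ = 0.0115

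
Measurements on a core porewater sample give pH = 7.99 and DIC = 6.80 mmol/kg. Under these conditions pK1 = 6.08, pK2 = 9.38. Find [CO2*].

[CO2*] = 0.0794 mmol/kg

α₀ = 1 / (1 + K1/[H⁺] + K1K2/[H⁺]²) = 1 / (1 + 10^+1.91 + 10^+0.52)
   = 1 / (1 + 81.283 + 3.3113) = 1/85.594 = 0.01168
[CO2*] = α₀ × DIC = 0.01168 × 6.80 = 0.0794 mmol/kg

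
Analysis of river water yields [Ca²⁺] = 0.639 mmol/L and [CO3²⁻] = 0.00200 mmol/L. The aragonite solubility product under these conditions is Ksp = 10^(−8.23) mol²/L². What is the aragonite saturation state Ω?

Ω = 0.217

Ksp = 10^(−8.23) = 5.888×10^-9
Ω = [Ca²⁺][CO3²⁻]/Ksp = (0.639×10^-3)(0.00200×10^-3) / 5.888×10^-9 = 0.217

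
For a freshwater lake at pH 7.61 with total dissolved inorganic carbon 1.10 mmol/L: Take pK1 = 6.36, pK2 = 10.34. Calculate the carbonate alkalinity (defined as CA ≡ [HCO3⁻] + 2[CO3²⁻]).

CA = [HCO3⁻] + 2[CO3²⁻] = (α₁ + 2α₂)·DIC
At pH 7.61: [H⁺]/K1 = 10^-1.25 = 0.056234, K2/[H⁺] = 10^-2.73 = 0.0018621
α₁ = 1/(1 + 0.056234 + 0.0018621) = 1/1.0581 = 0.9451; α₂ = α₁·K2/[H⁺] = 0.001760
α₁ + 2α₂ = 0.9486
CA = 0.9486 × 1.10 = 1.04 mmol/L

CA = 1.04 mmol/L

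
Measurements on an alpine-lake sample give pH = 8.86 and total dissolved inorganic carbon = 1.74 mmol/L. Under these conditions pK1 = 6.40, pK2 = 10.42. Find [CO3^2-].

α₂ = 1 / (1 + [H⁺]/K2 + [H⁺]²/(K1K2)) = 1 / (1 + 10^+1.56 + 10^-0.90)
   = 1 / (1 + 36.308 + 0.12589) = 1/37.434 = 0.02671
[CO3²⁻] = α₂ × DIC = 0.02671 × 1.74 = 0.0465 mmol/L

[CO3²⁻] = 0.0465 mmol/L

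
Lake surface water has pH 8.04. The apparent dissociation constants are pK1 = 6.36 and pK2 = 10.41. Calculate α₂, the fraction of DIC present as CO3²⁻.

α₂ = 1 / (1 + [H⁺]/K2 + [H⁺]²/(K1K2)) = 1 / (1 + 10^+2.37 + 10^+0.69)
   = 1 / (1 + 234.42 + 4.8978) = 1/240.32 = 0.004161

α₂ = 0.00416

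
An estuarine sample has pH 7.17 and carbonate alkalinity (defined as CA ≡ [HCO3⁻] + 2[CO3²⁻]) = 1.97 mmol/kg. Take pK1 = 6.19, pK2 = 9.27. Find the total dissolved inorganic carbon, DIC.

DIC = 2.16 mmol/kg

CA = [HCO3⁻] + 2[CO3²⁻] = (α₁ + 2α₂)·DIC
At pH 7.17: [H⁺]/K1 = 10^-0.98 = 0.10471, K2/[H⁺] = 10^-2.10 = 0.0079433
α₁ = 1/(1 + 0.10471 + 0.0079433) = 1/1.1127 = 0.8988; α₂ = α₁·K2/[H⁺] = 0.007139
α₁ + 2α₂ = 0.9130
DIC = CA / (α₁ + 2α₂) = 1.97 / 0.9130 = 2.16 mmol/kg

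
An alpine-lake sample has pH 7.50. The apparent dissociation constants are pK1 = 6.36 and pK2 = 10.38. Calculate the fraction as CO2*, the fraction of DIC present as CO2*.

α₀ = 1 / (1 + K1/[H⁺] + K1K2/[H⁺]²) = 1 / (1 + 10^+1.14 + 10^-1.74)
   = 1 / (1 + 13.804 + 0.018197) = 1/14.822 = 0.06747

α₀ = 0.0675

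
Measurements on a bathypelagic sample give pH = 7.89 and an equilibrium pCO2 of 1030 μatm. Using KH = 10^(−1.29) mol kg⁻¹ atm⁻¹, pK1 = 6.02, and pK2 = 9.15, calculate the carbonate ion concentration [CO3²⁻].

[CO3²⁻] = 0.215 mmol/kg

[CO2*] = KH · pCO2 = 10^(−1.29) × 1030×10^-6 = 5.282×10^-5 mol/kg
α₀ = 1/(1 + K1/[H⁺] + K1K2/[H⁺]²) = 1/(1 + 10^+1.87 + 10^+0.61) = 0.01263
DIC = [CO2*]/α₀ = 5.282×10^-5 / 0.01263 = 4.184 mmol/kg
[CO3²⁻] = α₂·DIC; α₂ = 0.05143, so [CO3²⁻] = 0.05143 × 4.184 = 0.215 mmol/kg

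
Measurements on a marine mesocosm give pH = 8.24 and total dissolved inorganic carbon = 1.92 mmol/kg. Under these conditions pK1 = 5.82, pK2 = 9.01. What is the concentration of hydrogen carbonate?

α₁ = 1 / (1 + [H⁺]/K1 + K2/[H⁺]) = 1 / (1 + 10^-2.42 + 10^-0.77)
   = 1 / (1 + 0.0038019 + 0.16982) = 1/1.1736 = 0.8521
[HCO3⁻] = α₁ × DIC = 0.8521 × 1.92 = 1.64 mmol/kg

[HCO3⁻] = 1.64 mmol/kg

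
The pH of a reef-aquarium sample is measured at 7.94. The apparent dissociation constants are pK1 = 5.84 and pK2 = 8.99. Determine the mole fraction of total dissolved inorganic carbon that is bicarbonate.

α₁ = 1 / (1 + [H⁺]/K1 + K2/[H⁺]) = 1 / (1 + 10^-2.10 + 10^-1.05)
   = 1 / (1 + 0.0079433 + 0.089125) = 1/1.0971 = 0.9115

α₁ = 0.912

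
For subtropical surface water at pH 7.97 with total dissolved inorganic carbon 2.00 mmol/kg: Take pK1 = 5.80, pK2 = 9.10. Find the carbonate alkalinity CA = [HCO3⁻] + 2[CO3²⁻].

CA = [HCO3⁻] + 2[CO3²⁻] = (α₁ + 2α₂)·DIC
At pH 7.97: [H⁺]/K1 = 10^-2.17 = 0.0067608, K2/[H⁺] = 10^-1.13 = 0.074131
α₁ = 1/(1 + 0.0067608 + 0.074131) = 1/1.0809 = 0.9252; α₂ = α₁·K2/[H⁺] = 0.06858
α₁ + 2α₂ = 1.0623
CA = 1.0623 × 2.00 = 2.12 mmol/kg

CA = 2.12 mmol/kg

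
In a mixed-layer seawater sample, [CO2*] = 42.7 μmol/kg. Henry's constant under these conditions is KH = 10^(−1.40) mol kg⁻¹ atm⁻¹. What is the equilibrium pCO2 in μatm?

KH = 10^(−1.40) = 3.981×10^-2 mol kg⁻¹ atm⁻¹
pCO2 = [CO2*]/KH = 42.7×10^-6 / 3.981×10^-2 = 1.07×10^-3 atm = 1070 μatm

pCO2 = 1070 μatm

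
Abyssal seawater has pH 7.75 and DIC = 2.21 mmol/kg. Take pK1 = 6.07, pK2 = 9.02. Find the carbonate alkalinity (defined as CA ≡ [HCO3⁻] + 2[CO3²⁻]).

CA = 2.28 mmol/kg

CA = [HCO3⁻] + 2[CO3²⁻] = (α₁ + 2α₂)·DIC
At pH 7.75: [H⁺]/K1 = 10^-1.68 = 0.020893, K2/[H⁺] = 10^-1.27 = 0.053703
α₁ = 1/(1 + 0.020893 + 0.053703) = 1/1.0746 = 0.9306; α₂ = α₁·K2/[H⁺] = 0.04998
α₁ + 2α₂ = 1.0305
CA = 1.0305 × 2.21 = 2.28 mmol/kg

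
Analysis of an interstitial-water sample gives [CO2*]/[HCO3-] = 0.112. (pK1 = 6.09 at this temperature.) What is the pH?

pH = 7.04

From K1 = [H⁺][HCO3-]/[CO2*]:  pH = pK1 − log₁₀([CO2*]/[HCO3-])
log₁₀(0.112) = -0.951
pH = 6.09 − (-0.951) = 7.04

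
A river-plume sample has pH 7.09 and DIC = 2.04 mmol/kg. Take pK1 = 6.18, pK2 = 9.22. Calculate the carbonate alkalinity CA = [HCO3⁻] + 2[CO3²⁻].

CA = [HCO3⁻] + 2[CO3²⁻] = (α₁ + 2α₂)·DIC
At pH 7.09: [H⁺]/K1 = 10^-0.91 = 0.12303, K2/[H⁺] = 10^-2.13 = 0.0074131
α₁ = 1/(1 + 0.12303 + 0.0074131) = 1/1.1304 = 0.8846; α₂ = α₁·K2/[H⁺] = 0.006558
α₁ + 2α₂ = 0.8977
CA = 0.8977 × 2.04 = 1.83 mmol/kg

CA = 1.83 mmol/kg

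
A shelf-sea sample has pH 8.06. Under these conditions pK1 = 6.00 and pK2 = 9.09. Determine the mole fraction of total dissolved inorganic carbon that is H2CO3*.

α₀ = 1 / (1 + K1/[H⁺] + K1K2/[H⁺]²) = 1 / (1 + 10^+2.06 + 10^+1.03)
   = 1 / (1 + 114.82 + 10.715) = 1/126.53 = 0.007903

α₀ = 0.00790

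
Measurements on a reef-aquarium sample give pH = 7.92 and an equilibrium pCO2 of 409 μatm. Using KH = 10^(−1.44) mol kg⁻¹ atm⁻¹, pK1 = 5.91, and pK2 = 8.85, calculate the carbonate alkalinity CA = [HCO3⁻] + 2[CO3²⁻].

[CO2*] = KH · pCO2 = 10^(−1.44) × 409×10^-6 = 1.485×10^-5 mol/kg
α₀ = 1/(1 + K1/[H⁺] + K1K2/[H⁺]²) = 1/(1 + 10^+2.01 + 10^+1.08) = 0.008669
DIC = [CO2*]/α₀ = 1.485×10^-5 / 0.008669 = 1.713 mmol/kg
CA = (α₁ + 2α₂)·DIC = (0.8871 + 2×0.1042) × 1.713 = 1.88 mmol/kg

CA = 1.88 mmol/kg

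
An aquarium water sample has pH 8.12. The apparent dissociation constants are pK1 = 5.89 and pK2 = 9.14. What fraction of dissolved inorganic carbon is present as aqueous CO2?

α₀ = 0.00535

α₀ = 1 / (1 + K1/[H⁺] + K1K2/[H⁺]²) = 1 / (1 + 10^+2.23 + 10^+1.21)
   = 1 / (1 + 169.82 + 16.218) = 1/187.04 = 0.005346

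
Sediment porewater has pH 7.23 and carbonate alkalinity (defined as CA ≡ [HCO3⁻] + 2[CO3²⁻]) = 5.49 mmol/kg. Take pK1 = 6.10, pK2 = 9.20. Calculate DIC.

CA = [HCO3⁻] + 2[CO3²⁻] = (α₁ + 2α₂)·DIC
At pH 7.23: [H⁺]/K1 = 10^-1.13 = 0.074131, K2/[H⁺] = 10^-1.97 = 0.010715
α₁ = 1/(1 + 0.074131 + 0.010715) = 1/1.0848 = 0.9218; α₂ = α₁·K2/[H⁺] = 0.009877
α₁ + 2α₂ = 0.9415
DIC = CA / (α₁ + 2α₂) = 5.49 / 0.9415 = 5.83 mmol/kg

DIC = 5.83 mmol/kg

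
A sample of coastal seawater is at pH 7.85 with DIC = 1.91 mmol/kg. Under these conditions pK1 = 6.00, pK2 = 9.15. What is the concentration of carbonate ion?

[CO3²⁻] = 0.0899 mmol/kg

α₂ = 1 / (1 + [H⁺]/K2 + [H⁺]²/(K1K2)) = 1 / (1 + 10^+1.30 + 10^-0.55)
   = 1 / (1 + 19.953 + 0.28184) = 1/21.234 = 0.04709
[CO3²⁻] = α₂ × DIC = 0.04709 × 1.91 = 0.0899 mmol/kg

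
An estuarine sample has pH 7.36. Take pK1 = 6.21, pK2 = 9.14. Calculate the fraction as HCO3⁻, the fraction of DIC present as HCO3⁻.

α₁ = 1 / (1 + [H⁺]/K1 + K2/[H⁺]) = 1 / (1 + 10^-1.15 + 10^-1.78)
   = 1 / (1 + 0.070795 + 0.016596) = 1/1.0874 = 0.9196

α₁ = 0.920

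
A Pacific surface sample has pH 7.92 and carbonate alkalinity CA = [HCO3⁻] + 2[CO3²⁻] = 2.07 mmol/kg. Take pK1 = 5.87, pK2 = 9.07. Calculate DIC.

DIC = 1.96 mmol/kg

CA = [HCO3⁻] + 2[CO3²⁻] = (α₁ + 2α₂)·DIC
At pH 7.92: [H⁺]/K1 = 10^-2.05 = 0.0089125, K2/[H⁺] = 10^-1.15 = 0.070795
α₁ = 1/(1 + 0.0089125 + 0.070795) = 1/1.0797 = 0.9262; α₂ = α₁·K2/[H⁺] = 0.06557
α₁ + 2α₂ = 1.0573
DIC = CA / (α₁ + 2α₂) = 2.07 / 1.0573 = 1.96 mmol/kg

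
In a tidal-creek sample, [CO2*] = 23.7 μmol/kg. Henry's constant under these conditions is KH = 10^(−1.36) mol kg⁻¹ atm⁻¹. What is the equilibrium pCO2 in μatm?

pCO2 = 543 μatm

KH = 10^(−1.36) = 4.365×10^-2 mol kg⁻¹ atm⁻¹
pCO2 = [CO2*]/KH = 23.7×10^-6 / 4.365×10^-2 = 5.43×10^-4 atm = 543 μatm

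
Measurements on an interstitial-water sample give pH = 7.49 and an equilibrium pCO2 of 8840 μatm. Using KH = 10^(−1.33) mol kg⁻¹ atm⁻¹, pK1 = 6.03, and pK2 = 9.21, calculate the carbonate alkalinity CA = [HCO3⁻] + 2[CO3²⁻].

[CO2*] = KH · pCO2 = 10^(−1.33) × 8840×10^-6 = 4.135×10^-4 mol/kg
α₀ = 1/(1 + K1/[H⁺] + K1K2/[H⁺]²) = 1/(1 + 10^+1.46 + 10^-0.26) = 0.03291
DIC = [CO2*]/α₀ = 4.135×10^-4 / 0.03291 = 12.57 mmol/kg
CA = (α₁ + 2α₂)·DIC = (0.9490 + 2×0.01808) × 12.57 = 12.4 mmol/kg

CA = 12.4 mmol/kg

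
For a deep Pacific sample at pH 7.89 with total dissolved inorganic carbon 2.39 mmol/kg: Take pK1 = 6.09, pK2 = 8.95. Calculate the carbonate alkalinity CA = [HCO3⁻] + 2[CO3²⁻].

CA = [HCO3⁻] + 2[CO3²⁻] = (α₁ + 2α₂)·DIC
At pH 7.89: [H⁺]/K1 = 10^-1.80 = 0.015849, K2/[H⁺] = 10^-1.06 = 0.087096
α₁ = 1/(1 + 0.015849 + 0.087096) = 1/1.1029 = 0.9067; α₂ = α₁·K2/[H⁺] = 0.07897
α₁ + 2α₂ = 1.0646
CA = 1.0646 × 2.39 = 2.54 mmol/kg

CA = 2.54 mmol/kg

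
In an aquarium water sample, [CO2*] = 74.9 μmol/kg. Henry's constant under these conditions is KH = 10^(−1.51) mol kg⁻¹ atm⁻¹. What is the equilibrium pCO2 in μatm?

KH = 10^(−1.51) = 3.090×10^-2 mol kg⁻¹ atm⁻¹
pCO2 = [CO2*]/KH = 74.9×10^-6 / 3.090×10^-2 = 2.42×10^-3 atm = 2420 μatm

pCO2 = 2420 μatm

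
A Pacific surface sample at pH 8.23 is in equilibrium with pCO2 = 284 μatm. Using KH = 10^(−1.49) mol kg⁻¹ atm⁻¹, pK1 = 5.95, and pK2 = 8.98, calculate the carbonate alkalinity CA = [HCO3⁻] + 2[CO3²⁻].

[CO2*] = KH · pCO2 = 10^(−1.49) × 284×10^-6 = 9.190×10^-6 mol/kg
α₀ = 1/(1 + K1/[H⁺] + K1K2/[H⁺]²) = 1/(1 + 10^+2.28 + 10^+1.53) = 0.004436
DIC = [CO2*]/α₀ = 9.190×10^-6 / 0.004436 = 2.072 mmol/kg
CA = (α₁ + 2α₂)·DIC = (0.8453 + 2×0.1503) × 2.072 = 2.37 mmol/kg

CA = 2.37 mmol/kg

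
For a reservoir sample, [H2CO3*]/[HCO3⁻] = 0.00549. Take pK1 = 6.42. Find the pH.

pH = 8.68

From K1 = [H⁺][HCO3⁻]/[H2CO3*]:  pH = pK1 − log₁₀([H2CO3*]/[HCO3⁻])
log₁₀(0.00549) = -2.260
pH = 6.42 − (-2.260) = 8.68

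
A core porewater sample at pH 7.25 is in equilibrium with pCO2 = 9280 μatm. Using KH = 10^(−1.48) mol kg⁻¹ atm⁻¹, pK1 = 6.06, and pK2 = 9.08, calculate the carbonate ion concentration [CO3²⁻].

[CO2*] = KH · pCO2 = 10^(−1.48) × 9280×10^-6 = 3.073×10^-4 mol/kg
α₀ = 1/(1 + K1/[H⁺] + K1K2/[H⁺]²) = 1/(1 + 10^+1.19 + 10^-0.64) = 0.05982
DIC = [CO2*]/α₀ = 3.073×10^-4 / 0.05982 = 5.137 mmol/kg
[CO3²⁻] = α₂·DIC; α₂ = 0.01370, so [CO3²⁻] = 0.01370 × 5.137 = 0.0704 mmol/kg

[CO3²⁻] = 0.0704 mmol/kg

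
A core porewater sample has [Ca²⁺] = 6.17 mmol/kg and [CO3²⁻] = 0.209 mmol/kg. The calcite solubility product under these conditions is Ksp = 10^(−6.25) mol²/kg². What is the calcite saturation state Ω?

Ω = 2.29

Ksp = 10^(−6.25) = 5.623×10^-7
Ω = [Ca²⁺][CO3²⁻]/Ksp = (6.17×10^-3)(0.209×10^-3) / 5.623×10^-7 = 2.29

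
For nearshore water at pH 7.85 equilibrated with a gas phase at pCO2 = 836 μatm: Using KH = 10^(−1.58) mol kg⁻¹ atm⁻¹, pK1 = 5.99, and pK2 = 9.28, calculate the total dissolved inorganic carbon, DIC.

DIC = 1.67 mmol/kg

[CO2*] = KH · pCO2 = 10^(−1.58) × 836×10^-6 = 2.199×10^-5 mol/kg
α₀ = 1/(1 + K1/[H⁺] + K1K2/[H⁺]²) = 1/(1 + 10^+1.86 + 10^+0.43) = 0.01313
DIC = [CO2*]/α₀ = 2.199×10^-5 / 0.01313 = 1.67 mmol/kg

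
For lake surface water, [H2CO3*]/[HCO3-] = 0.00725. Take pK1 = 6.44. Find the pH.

From K1 = [H⁺][HCO3-]/[H2CO3*]:  pH = pK1 − log₁₀([H2CO3*]/[HCO3-])
log₁₀(0.00725) = -2.140
pH = 6.44 − (-2.140) = 8.58

pH = 8.58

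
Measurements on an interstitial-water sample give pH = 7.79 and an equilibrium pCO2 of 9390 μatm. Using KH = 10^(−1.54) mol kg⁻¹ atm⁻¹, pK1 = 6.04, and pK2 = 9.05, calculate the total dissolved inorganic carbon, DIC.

DIC = 16.3 mmol/kg

[CO2*] = KH · pCO2 = 10^(−1.54) × 9390×10^-6 = 2.708×10^-4 mol/kg
α₀ = 1/(1 + K1/[H⁺] + K1K2/[H⁺]²) = 1/(1 + 10^+1.75 + 10^+0.49) = 0.01658
DIC = [CO2*]/α₀ = 2.708×10^-4 / 0.01658 = 16.3 mmol/kg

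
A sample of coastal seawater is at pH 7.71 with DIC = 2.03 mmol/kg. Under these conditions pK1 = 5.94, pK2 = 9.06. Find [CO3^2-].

α₂ = 1 / (1 + [H⁺]/K2 + [H⁺]²/(K1K2)) = 1 / (1 + 10^+1.35 + 10^-0.42)
   = 1 / (1 + 22.387 + 0.38019) = 1/23.767 = 0.04207
[CO3²⁻] = α₂ × DIC = 0.04207 × 2.03 = 0.0854 mmol/kg

[CO3²⁻] = 0.0854 mmol/kg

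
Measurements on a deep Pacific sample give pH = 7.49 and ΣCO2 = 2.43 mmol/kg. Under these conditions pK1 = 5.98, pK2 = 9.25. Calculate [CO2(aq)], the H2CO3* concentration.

α₀ = 1 / (1 + K1/[H⁺] + K1K2/[H⁺]²) = 1 / (1 + 10^+1.51 + 10^-0.25)
   = 1 / (1 + 32.359 + 0.56234) = 1/33.922 = 0.02948
[CO2*] = α₀ × DIC = 0.02948 × 2.43 = 0.0716 mmol/kg

[CO2*] = 0.0716 mmol/kg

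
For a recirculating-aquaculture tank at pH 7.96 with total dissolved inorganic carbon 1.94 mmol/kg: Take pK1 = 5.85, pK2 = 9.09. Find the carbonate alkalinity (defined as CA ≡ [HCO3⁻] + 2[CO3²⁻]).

CA = 2.06 mmol/kg

CA = [HCO3⁻] + 2[CO3²⁻] = (α₁ + 2α₂)·DIC
At pH 7.96: [H⁺]/K1 = 10^-2.11 = 0.0077625, K2/[H⁺] = 10^-1.13 = 0.074131
α₁ = 1/(1 + 0.0077625 + 0.074131) = 1/1.0819 = 0.9243; α₂ = α₁·K2/[H⁺] = 0.06852
α₁ + 2α₂ = 1.0613
CA = 1.0613 × 1.94 = 2.06 mmol/kg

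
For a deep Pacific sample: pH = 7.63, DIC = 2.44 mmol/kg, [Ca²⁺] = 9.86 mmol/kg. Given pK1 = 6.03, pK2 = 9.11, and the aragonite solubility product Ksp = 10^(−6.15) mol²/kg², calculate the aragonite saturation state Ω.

α₂ = 1 / (1 + [H⁺]/K2 + [H⁺]²/(K1K2)) = 1 / (1 + 10^+1.48 + 10^-0.12)
   = 1 / (1 + 30.200 + 0.75858) = 1/31.958 = 0.03129
[CO3²⁻] = α₂ × DIC = 0.03129 × 2.44 = 0.07635 mmol/kg
Ksp = 10^(−6.15) = 7.079×10^-7
Ω = [Ca²⁺][CO3²⁻]/Ksp = (9.86×10^-3)(7.635×10^-5) / 7.079×10^-7 = 1.06

Ω = 1.06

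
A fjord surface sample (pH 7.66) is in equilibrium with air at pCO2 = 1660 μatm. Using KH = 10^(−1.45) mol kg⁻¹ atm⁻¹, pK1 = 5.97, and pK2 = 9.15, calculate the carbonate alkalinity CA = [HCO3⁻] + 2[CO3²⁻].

[CO2*] = KH · pCO2 = 10^(−1.45) × 1660×10^-6 = 5.890×10^-5 mol/kg
α₀ = 1/(1 + K1/[H⁺] + K1K2/[H⁺]²) = 1/(1 + 10^+1.69 + 10^+0.20) = 0.01939
DIC = [CO2*]/α₀ = 5.890×10^-5 / 0.01939 = 3.037 mmol/kg
CA = (α₁ + 2α₂)·DIC = (0.9499 + 2×0.03074) × 3.037 = 3.07 mmol/kg

CA = 3.07 mmol/kg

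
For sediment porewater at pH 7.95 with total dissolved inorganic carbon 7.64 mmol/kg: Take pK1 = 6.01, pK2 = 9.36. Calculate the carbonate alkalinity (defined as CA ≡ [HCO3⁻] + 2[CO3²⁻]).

CA = [HCO3⁻] + 2[CO3²⁻] = (α₁ + 2α₂)·DIC
At pH 7.95: [H⁺]/K1 = 10^-1.94 = 0.011482, K2/[H⁺] = 10^-1.41 = 0.038905
α₁ = 1/(1 + 0.011482 + 0.038905) = 1/1.0504 = 0.9520; α₂ = α₁·K2/[H⁺] = 0.03704
α₁ + 2α₂ = 1.0261
CA = 1.0261 × 7.64 = 7.84 mmol/kg

CA = 7.84 mmol/kg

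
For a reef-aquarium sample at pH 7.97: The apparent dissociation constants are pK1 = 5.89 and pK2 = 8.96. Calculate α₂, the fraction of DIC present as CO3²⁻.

α₂ = 0.0921

α₂ = 1 / (1 + [H⁺]/K2 + [H⁺]²/(K1K2)) = 1 / (1 + 10^+0.99 + 10^-1.09)
   = 1 / (1 + 9.7724 + 0.081283) = 1/10.854 = 0.09213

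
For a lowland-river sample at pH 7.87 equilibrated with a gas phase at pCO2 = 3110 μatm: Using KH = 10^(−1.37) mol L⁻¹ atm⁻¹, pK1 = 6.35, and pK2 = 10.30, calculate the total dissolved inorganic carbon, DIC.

[CO2*] = KH · pCO2 = 10^(−1.37) × 3110×10^-6 = 1.327×10^-4 mol/L
α₀ = 1/(1 + K1/[H⁺] + K1K2/[H⁺]²) = 1/(1 + 10^+1.52 + 10^-0.91) = 0.02921
DIC = [CO2*]/α₀ = 1.327×10^-4 / 0.02921 = 4.54 mmol/L

DIC = 4.54 mmol/L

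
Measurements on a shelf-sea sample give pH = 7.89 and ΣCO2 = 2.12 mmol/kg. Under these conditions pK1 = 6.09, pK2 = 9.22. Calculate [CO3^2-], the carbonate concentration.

α₂ = 1 / (1 + [H⁺]/K2 + [H⁺]²/(K1K2)) = 1 / (1 + 10^+1.33 + 10^-0.47)
   = 1 / (1 + 21.380 + 0.33884) = 1/22.718 = 0.04402
[CO3²⁻] = α₂ × DIC = 0.04402 × 2.12 = 0.0933 mmol/kg

[CO3²⁻] = 0.0933 mmol/kg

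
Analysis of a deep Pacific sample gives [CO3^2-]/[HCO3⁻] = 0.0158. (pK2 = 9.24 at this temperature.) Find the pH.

From K2 = [H⁺][CO3^2-]/[HCO3⁻]:  pH = pK2 + log₁₀([CO3^2-]/[HCO3⁻])
log₁₀(0.0158) = -1.801
pH = 9.24 + (-1.801) = 7.44

pH = 7.44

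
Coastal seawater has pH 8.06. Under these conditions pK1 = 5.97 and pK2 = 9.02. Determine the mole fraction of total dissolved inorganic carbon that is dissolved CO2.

α₀ = 0.00727

α₀ = 1 / (1 + K1/[H⁺] + K1K2/[H⁺]²) = 1 / (1 + 10^+2.09 + 10^+1.13)
   = 1 / (1 + 123.03 + 13.490) = 1/137.52 = 0.007272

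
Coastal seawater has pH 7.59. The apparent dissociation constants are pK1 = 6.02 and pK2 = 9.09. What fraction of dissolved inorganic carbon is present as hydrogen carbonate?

α₁ = 1 / (1 + [H⁺]/K1 + K2/[H⁺]) = 1 / (1 + 10^-1.57 + 10^-1.50)
   = 1 / (1 + 0.026915 + 0.031623) = 1/1.0585 = 0.9447

α₁ = 0.945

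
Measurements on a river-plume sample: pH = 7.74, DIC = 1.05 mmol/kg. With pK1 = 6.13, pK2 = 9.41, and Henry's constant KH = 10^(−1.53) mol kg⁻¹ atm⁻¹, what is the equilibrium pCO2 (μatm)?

pCO2 = 835 μatm

α₀ = 1 / (1 + K1/[H⁺] + K1K2/[H⁺]²) = 1 / (1 + 10^+1.61 + 10^-0.06)
   = 1 / (1 + 40.738 + 0.87096) = 1/42.609 = 0.02347
[CO2*] = α₀ × DIC = 0.02347 × 1.05 = 0.02464 mmol/kg
pCO2 = [CO2*]/KH = 2.464×10^-5 / 2.951×10^-2 = 835 μatm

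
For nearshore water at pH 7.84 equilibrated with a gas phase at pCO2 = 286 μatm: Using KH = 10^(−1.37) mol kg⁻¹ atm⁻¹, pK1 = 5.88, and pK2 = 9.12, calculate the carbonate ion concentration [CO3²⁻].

[CO3²⁻] = 0.0584 mmol/kg

[CO2*] = KH · pCO2 = 10^(−1.37) × 286×10^-6 = 1.220×10^-5 mol/kg
α₀ = 1/(1 + K1/[H⁺] + K1K2/[H⁺]²) = 1/(1 + 10^+1.96 + 10^+0.68) = 0.01031
DIC = [CO2*]/α₀ = 1.220×10^-5 / 0.01031 = 1.183 mmol/kg
[CO3²⁻] = α₂·DIC; α₂ = 0.04935, so [CO3²⁻] = 0.04935 × 1.183 = 0.0584 mmol/kg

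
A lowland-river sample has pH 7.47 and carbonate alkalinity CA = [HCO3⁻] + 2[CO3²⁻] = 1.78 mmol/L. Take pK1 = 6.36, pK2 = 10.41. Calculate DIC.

DIC = 1.92 mmol/L

CA = [HCO3⁻] + 2[CO3²⁻] = (α₁ + 2α₂)·DIC
At pH 7.47: [H⁺]/K1 = 10^-1.11 = 0.077625, K2/[H⁺] = 10^-2.94 = 0.0011482
α₁ = 1/(1 + 0.077625 + 0.0011482) = 1/1.0788 = 0.9270; α₂ = α₁·K2/[H⁺] = 0.001064
α₁ + 2α₂ = 0.9291
DIC = CA / (α₁ + 2α₂) = 1.78 / 0.9291 = 1.92 mmol/L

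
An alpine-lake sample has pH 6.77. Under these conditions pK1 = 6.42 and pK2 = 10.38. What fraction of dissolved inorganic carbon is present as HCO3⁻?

α₁ = 0.691

α₁ = 1 / (1 + [H⁺]/K1 + K2/[H⁺]) = 1 / (1 + 10^-0.35 + 10^-3.61)
   = 1 / (1 + 0.44668 + 0.00024547) = 1/1.4469 = 0.6911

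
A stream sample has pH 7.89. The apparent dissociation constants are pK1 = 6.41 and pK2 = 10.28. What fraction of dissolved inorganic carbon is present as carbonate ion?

α₂ = 1 / (1 + [H⁺]/K2 + [H⁺]²/(K1K2)) = 1 / (1 + 10^+2.39 + 10^+0.91)
   = 1 / (1 + 245.47 + 8.1283) = 1/254.60 = 0.003928

α₂ = 0.00393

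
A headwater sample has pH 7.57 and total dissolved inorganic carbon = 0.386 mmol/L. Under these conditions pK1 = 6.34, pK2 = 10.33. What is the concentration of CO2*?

[CO2*] = 0.0214 mmol/L

α₀ = 1 / (1 + K1/[H⁺] + K1K2/[H⁺]²) = 1 / (1 + 10^+1.23 + 10^-1.53)
   = 1 / (1 + 16.982 + 0.029512) = 1/18.012 = 0.05552
[CO2*] = α₀ × DIC = 0.05552 × 0.386 = 0.0214 mmol/L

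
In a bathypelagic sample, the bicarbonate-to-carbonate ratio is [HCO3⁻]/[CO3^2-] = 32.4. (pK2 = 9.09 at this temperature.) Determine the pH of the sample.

From K2 = [H⁺][CO3^2-]/[HCO3⁻]:  pH = pK2 − log₁₀([HCO3⁻]/[CO3^2-])
log₁₀(32.4) = +1.511
pH = 9.09 − (+1.511) = 7.58

pH = 7.58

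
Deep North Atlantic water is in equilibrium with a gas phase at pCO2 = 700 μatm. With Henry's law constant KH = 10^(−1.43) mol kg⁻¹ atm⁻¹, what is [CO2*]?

KH = 10^(−1.43) = 3.715×10^-2 mol kg⁻¹ atm⁻¹
[CO2*] = KH · pCO2 = 3.715×10^-2 × 700×10^-6 atm = 2.60×10^-5 mol/kg

[CO2*] = 26.0 μmol/kg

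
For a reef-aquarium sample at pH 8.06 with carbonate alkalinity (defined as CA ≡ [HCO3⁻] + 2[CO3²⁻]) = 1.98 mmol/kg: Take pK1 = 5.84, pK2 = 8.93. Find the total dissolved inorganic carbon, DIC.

DIC = 1.78 mmol/kg

CA = [HCO3⁻] + 2[CO3²⁻] = (α₁ + 2α₂)·DIC
At pH 8.06: [H⁺]/K1 = 10^-2.22 = 0.0060256, K2/[H⁺] = 10^-0.87 = 0.13490
α₁ = 1/(1 + 0.0060256 + 0.13490) = 1/1.1409 = 0.8765; α₂ = α₁·K2/[H⁺] = 0.1182
α₁ + 2α₂ = 1.1130
DIC = CA / (α₁ + 2α₂) = 1.98 / 1.1130 = 1.78 mmol/kg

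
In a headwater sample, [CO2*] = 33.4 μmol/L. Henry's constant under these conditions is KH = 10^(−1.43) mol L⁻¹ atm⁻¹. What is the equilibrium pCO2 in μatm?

KH = 10^(−1.43) = 3.715×10^-2 mol L⁻¹ atm⁻¹
pCO2 = [CO2*]/KH = 33.4×10^-6 / 3.715×10^-2 = 8.99×10^-4 atm = 899 μatm

pCO2 = 899 μatm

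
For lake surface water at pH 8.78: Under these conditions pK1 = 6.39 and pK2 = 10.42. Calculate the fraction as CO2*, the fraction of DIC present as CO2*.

α₀ = 1 / (1 + K1/[H⁺] + K1K2/[H⁺]²) = 1 / (1 + 10^+2.39 + 10^+0.75)
   = 1 / (1 + 245.47 + 5.6234) = 1/252.09 = 0.003967

α₀ = 0.00397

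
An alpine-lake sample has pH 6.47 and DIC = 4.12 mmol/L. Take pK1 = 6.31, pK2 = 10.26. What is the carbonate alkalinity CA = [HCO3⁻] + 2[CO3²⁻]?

CA = [HCO3⁻] + 2[CO3²⁻] = (α₁ + 2α₂)·DIC
At pH 6.47: [H⁺]/K1 = 10^-0.16 = 0.69183, K2/[H⁺] = 10^-3.79 = 0.00016218
α₁ = 1/(1 + 0.69183 + 0.00016218) = 1/1.6920 = 0.5910; α₂ = α₁·K2/[H⁺] = 9.585×10^-5
α₁ + 2α₂ = 0.5912
CA = 0.5912 × 4.12 = 2.44 mmol/L

CA = 2.44 mmol/L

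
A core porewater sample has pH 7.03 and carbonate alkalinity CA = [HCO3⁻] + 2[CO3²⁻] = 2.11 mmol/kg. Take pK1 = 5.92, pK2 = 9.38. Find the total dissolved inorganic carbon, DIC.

CA = [HCO3⁻] + 2[CO3²⁻] = (α₁ + 2α₂)·DIC
At pH 7.03: [H⁺]/K1 = 10^-1.11 = 0.077625, K2/[H⁺] = 10^-2.35 = 0.0044668
α₁ = 1/(1 + 0.077625 + 0.0044668) = 1/1.0821 = 0.9241; α₂ = α₁·K2/[H⁺] = 0.004128
α₁ + 2α₂ = 0.9324
DIC = CA / (α₁ + 2α₂) = 2.11 / 0.9324 = 2.26 mmol/kg

DIC = 2.26 mmol/kg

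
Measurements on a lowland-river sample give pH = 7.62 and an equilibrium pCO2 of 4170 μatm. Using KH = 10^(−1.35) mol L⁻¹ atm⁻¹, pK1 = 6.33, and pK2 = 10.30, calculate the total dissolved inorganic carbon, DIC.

[CO2*] = KH · pCO2 = 10^(−1.35) × 4170×10^-6 = 1.863×10^-4 mol/L
α₀ = 1/(1 + K1/[H⁺] + K1K2/[H⁺]²) = 1/(1 + 10^+1.29 + 10^-1.39) = 0.04869
DIC = [CO2*]/α₀ = 1.863×10^-4 / 0.04869 = 3.83 mmol/L

DIC = 3.83 mmol/L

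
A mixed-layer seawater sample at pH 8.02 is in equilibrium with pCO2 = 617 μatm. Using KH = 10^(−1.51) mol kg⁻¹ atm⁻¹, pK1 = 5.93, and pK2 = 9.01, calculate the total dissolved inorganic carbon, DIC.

DIC = 2.60 mmol/kg

[CO2*] = KH · pCO2 = 10^(−1.51) × 617×10^-6 = 1.907×10^-5 mol/kg
α₀ = 1/(1 + K1/[H⁺] + K1K2/[H⁺]²) = 1/(1 + 10^+2.09 + 10^+1.10) = 0.007320
DIC = [CO2*]/α₀ = 1.907×10^-5 / 0.007320 = 2.60 mmol/kg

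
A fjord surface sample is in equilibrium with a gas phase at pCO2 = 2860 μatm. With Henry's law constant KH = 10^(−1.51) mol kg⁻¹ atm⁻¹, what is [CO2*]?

[CO2*] = 88.4 μmol/kg

KH = 10^(−1.51) = 3.090×10^-2 mol kg⁻¹ atm⁻¹
[CO2*] = KH · pCO2 = 3.090×10^-2 × 2860×10^-6 atm = 8.84×10^-5 mol/kg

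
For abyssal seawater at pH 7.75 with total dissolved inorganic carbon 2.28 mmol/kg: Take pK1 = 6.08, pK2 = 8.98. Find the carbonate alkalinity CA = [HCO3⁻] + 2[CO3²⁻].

CA = 2.36 mmol/kg

CA = [HCO3⁻] + 2[CO3²⁻] = (α₁ + 2α₂)·DIC
At pH 7.75: [H⁺]/K1 = 10^-1.67 = 0.021380, K2/[H⁺] = 10^-1.23 = 0.058884
α₁ = 1/(1 + 0.021380 + 0.058884) = 1/1.0803 = 0.9257; α₂ = α₁·K2/[H⁺] = 0.05451
α₁ + 2α₂ = 1.0347
CA = 1.0347 × 2.28 = 2.36 mmol/kg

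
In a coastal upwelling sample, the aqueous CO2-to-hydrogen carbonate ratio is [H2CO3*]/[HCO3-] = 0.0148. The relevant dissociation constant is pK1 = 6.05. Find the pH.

pH = 7.88

From K1 = [H⁺][HCO3-]/[H2CO3*]:  pH = pK1 − log₁₀([H2CO3*]/[HCO3-])
log₁₀(0.0148) = -1.830
pH = 6.05 − (-1.830) = 7.88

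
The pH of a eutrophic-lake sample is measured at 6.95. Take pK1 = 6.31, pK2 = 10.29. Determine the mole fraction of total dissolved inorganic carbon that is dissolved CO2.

α₀ = 0.186

α₀ = 1 / (1 + K1/[H⁺] + K1K2/[H⁺]²) = 1 / (1 + 10^+0.64 + 10^-2.70)
   = 1 / (1 + 4.3652 + 0.0019953) = 1/5.3672 = 0.1863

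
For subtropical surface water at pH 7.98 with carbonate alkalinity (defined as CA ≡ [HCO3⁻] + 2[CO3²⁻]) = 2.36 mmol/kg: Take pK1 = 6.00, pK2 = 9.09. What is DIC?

DIC = 2.22 mmol/kg

CA = [HCO3⁻] + 2[CO3²⁻] = (α₁ + 2α₂)·DIC
At pH 7.98: [H⁺]/K1 = 10^-1.98 = 0.010471, K2/[H⁺] = 10^-1.11 = 0.077625
α₁ = 1/(1 + 0.010471 + 0.077625) = 1/1.0881 = 0.9190; α₂ = α₁·K2/[H⁺] = 0.07134
α₁ + 2α₂ = 1.0617
DIC = CA / (α₁ + 2α₂) = 2.36 / 1.0617 = 2.22 mmol/kg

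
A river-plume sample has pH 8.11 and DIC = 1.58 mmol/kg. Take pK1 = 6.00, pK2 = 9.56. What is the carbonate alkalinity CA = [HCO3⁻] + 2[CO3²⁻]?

CA = 1.62 mmol/kg

CA = [HCO3⁻] + 2[CO3²⁻] = (α₁ + 2α₂)·DIC
At pH 8.11: [H⁺]/K1 = 10^-2.11 = 0.0077625, K2/[H⁺] = 10^-1.45 = 0.035481
α₁ = 1/(1 + 0.0077625 + 0.035481) = 1/1.0432 = 0.9585; α₂ = α₁·K2/[H⁺] = 0.03401
α₁ + 2α₂ = 1.0266
CA = 1.0266 × 1.58 = 1.62 mmol/kg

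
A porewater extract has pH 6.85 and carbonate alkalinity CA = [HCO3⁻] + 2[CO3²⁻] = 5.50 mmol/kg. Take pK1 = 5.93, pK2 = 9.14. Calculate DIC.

CA = [HCO3⁻] + 2[CO3²⁻] = (α₁ + 2α₂)·DIC
At pH 6.85: [H⁺]/K1 = 10^-0.92 = 0.12023, K2/[H⁺] = 10^-2.29 = 0.0051286
α₁ = 1/(1 + 0.12023 + 0.0051286) = 1/1.1254 = 0.8886; α₂ = α₁·K2/[H⁺] = 0.004557
α₁ + 2α₂ = 0.8977
DIC = CA / (α₁ + 2α₂) = 5.50 / 0.8977 = 6.13 mmol/kg

DIC = 6.13 mmol/kg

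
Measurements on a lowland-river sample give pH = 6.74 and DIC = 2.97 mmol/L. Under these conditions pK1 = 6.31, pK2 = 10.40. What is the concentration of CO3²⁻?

α₂ = 1 / (1 + [H⁺]/K2 + [H⁺]²/(K1K2)) = 1 / (1 + 10^+3.66 + 10^+3.23)
   = 1 / (1 + 4570.9 + 1698.2) = 1/6270.1 = 0.0001595
[CO3²⁻] = α₂ × DIC = 0.0001595 × 2.97 = 0.000474 mmol/L = 0.474 μmol/L

[CO3²⁻] = 0.474 μmol/L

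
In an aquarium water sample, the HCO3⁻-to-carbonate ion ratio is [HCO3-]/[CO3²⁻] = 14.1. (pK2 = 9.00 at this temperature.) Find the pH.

pH = 7.85

From K2 = [H⁺][CO3²⁻]/[HCO3-]:  pH = pK2 − log₁₀([HCO3-]/[CO3²⁻])
log₁₀(14.1) = +1.149
pH = 9.00 − (+1.149) = 7.85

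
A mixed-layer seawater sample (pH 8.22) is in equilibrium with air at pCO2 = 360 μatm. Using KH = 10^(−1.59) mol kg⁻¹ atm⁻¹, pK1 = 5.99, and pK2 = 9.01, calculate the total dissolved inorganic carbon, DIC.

[CO2*] = KH · pCO2 = 10^(−1.59) × 360×10^-6 = 9.253×10^-6 mol/kg
α₀ = 1/(1 + K1/[H⁺] + K1K2/[H⁺]²) = 1/(1 + 10^+2.23 + 10^+1.44) = 0.005041
DIC = [CO2*]/α₀ = 9.253×10^-6 / 0.005041 = 1.84 mmol/kg

DIC = 1.84 mmol/kg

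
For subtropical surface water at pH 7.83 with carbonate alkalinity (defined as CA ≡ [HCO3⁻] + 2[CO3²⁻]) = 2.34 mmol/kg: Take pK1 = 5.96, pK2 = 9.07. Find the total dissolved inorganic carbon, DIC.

CA = [HCO3⁻] + 2[CO3²⁻] = (α₁ + 2α₂)·DIC
At pH 7.83: [H⁺]/K1 = 10^-1.87 = 0.013490, K2/[H⁺] = 10^-1.24 = 0.057544
α₁ = 1/(1 + 0.013490 + 0.057544) = 1/1.0710 = 0.9337; α₂ = α₁·K2/[H⁺] = 0.05373
α₁ + 2α₂ = 1.0411
DIC = CA / (α₁ + 2α₂) = 2.34 / 1.0411 = 2.25 mmol/kg

DIC = 2.25 mmol/kg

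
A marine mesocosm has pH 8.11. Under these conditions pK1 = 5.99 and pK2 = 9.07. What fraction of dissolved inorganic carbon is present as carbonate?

α₂ = 1 / (1 + [H⁺]/K2 + [H⁺]²/(K1K2)) = 1 / (1 + 10^+0.96 + 10^-1.16)
   = 1 / (1 + 9.1201 + 0.069183) = 1/10.189 = 0.09814

α₂ = 0.0981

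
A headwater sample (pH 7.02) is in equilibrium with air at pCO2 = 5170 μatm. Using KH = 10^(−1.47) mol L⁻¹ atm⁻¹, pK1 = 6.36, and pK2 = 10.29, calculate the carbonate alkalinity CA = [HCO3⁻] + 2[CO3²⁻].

[CO2*] = KH · pCO2 = 10^(−1.47) × 5170×10^-6 = 1.752×10^-4 mol/L
α₀ = 1/(1 + K1/[H⁺] + K1K2/[H⁺]²) = 1/(1 + 10^+0.66 + 10^-2.61) = 0.1794
DIC = [CO2*]/α₀ = 1.752×10^-4 / 0.1794 = 0.9764 mmol/L
CA = (α₁ + 2α₂)·DIC = (0.8201 + 2×0.0004404) × 0.9764 = 0.802 mmol/L

CA = 0.802 mmol/L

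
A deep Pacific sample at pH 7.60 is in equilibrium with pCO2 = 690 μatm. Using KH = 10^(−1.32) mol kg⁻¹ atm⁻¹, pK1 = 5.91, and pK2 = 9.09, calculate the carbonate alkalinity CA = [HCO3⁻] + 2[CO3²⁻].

CA = 1.72 mmol/kg

[CO2*] = KH · pCO2 = 10^(−1.32) × 690×10^-6 = 3.303×10^-5 mol/kg
α₀ = 1/(1 + K1/[H⁺] + K1K2/[H⁺]²) = 1/(1 + 10^+1.69 + 10^+0.20) = 0.01939
DIC = [CO2*]/α₀ = 3.303×10^-5 / 0.01939 = 1.703 mmol/kg
CA = (α₁ + 2α₂)·DIC = (0.9499 + 2×0.03074) × 1.703 = 1.72 mmol/kg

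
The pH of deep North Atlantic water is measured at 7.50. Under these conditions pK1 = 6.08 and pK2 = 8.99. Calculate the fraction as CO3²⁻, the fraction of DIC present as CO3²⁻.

α₂ = 0.0302

α₂ = 1 / (1 + [H⁺]/K2 + [H⁺]²/(K1K2)) = 1 / (1 + 10^+1.49 + 10^+0.07)
   = 1 / (1 + 30.903 + 1.1749) = 1/33.078 = 0.03023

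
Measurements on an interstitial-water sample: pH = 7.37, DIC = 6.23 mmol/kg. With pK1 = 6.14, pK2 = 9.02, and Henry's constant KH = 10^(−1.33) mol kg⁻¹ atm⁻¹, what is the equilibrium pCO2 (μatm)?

α₀ = 1 / (1 + K1/[H⁺] + K1K2/[H⁺]²) = 1 / (1 + 10^+1.23 + 10^-0.42)
   = 1 / (1 + 16.982 + 0.38019) = 1/18.363 = 0.05446
[CO2*] = α₀ × DIC = 0.05446 × 6.23 = 0.3393 mmol/kg
pCO2 = [CO2*]/KH = 3.393×10^-4 / 4.677×10^-2 = 7250 μatm

pCO2 = 7250 μatm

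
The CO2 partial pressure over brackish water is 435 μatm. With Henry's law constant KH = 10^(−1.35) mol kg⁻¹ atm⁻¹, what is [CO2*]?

KH = 10^(−1.35) = 4.467×10^-2 mol kg⁻¹ atm⁻¹
[CO2*] = KH · pCO2 = 4.467×10^-2 × 435×10^-6 atm = 1.94×10^-5 mol/kg

[CO2*] = 19.4 μmol/kg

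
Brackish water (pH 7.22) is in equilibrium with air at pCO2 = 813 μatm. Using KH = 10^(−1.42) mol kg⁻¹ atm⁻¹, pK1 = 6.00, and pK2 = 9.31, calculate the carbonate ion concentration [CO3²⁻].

[CO3²⁻] = 4.17 μmol/kg

[CO2*] = KH · pCO2 = 10^(−1.42) × 813×10^-6 = 3.091×10^-5 mol/kg
α₀ = 1/(1 + K1/[H⁺] + K1K2/[H⁺]²) = 1/(1 + 10^+1.22 + 10^-0.87) = 0.05640
DIC = [CO2*]/α₀ = 3.091×10^-5 / 0.05640 = 0.5480 mmol/kg
[CO3²⁻] = α₂·DIC; α₂ = 0.007608, so [CO3²⁻] = 0.007608 × 0.5480 = 0.00417 mmol/kg = 4.17 μmol/kg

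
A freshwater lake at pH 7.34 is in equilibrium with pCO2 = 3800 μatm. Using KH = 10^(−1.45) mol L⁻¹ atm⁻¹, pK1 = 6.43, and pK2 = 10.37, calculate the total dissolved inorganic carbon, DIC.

DIC = 1.23 mmol/L

[CO2*] = KH · pCO2 = 10^(−1.45) × 3800×10^-6 = 1.348×10^-4 mol/L
α₀ = 1/(1 + K1/[H⁺] + K1K2/[H⁺]²) = 1/(1 + 10^+0.91 + 10^-2.12) = 0.1095
DIC = [CO2*]/α₀ = 1.348×10^-4 / 0.1095 = 1.23 mmol/L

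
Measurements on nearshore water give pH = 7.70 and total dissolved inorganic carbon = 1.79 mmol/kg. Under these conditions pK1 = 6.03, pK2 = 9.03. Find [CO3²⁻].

[CO3²⁻] = 0.0784 mmol/kg

α₂ = 1 / (1 + [H⁺]/K2 + [H⁺]²/(K1K2)) = 1 / (1 + 10^+1.33 + 10^-0.34)
   = 1 / (1 + 21.380 + 0.45709) = 1/22.837 = 0.04379
[CO3²⁻] = α₂ × DIC = 0.04379 × 1.79 = 0.0784 mmol/kg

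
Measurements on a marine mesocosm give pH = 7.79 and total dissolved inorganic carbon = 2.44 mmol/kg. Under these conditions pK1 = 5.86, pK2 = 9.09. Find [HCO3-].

α₁ = 1 / (1 + [H⁺]/K1 + K2/[H⁺]) = 1 / (1 + 10^-1.93 + 10^-1.30)
   = 1 / (1 + 0.011749 + 0.050119) = 1/1.0619 = 0.9417
[HCO3⁻] = α₁ × DIC = 0.9417 × 2.44 = 2.30 mmol/kg

[HCO3⁻] = 2.30 mmol/kg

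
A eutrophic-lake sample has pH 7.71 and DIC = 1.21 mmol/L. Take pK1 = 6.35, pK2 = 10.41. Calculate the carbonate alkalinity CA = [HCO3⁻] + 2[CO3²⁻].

CA = [HCO3⁻] + 2[CO3²⁻] = (α₁ + 2α₂)·DIC
At pH 7.71: [H⁺]/K1 = 10^-1.36 = 0.043652, K2/[H⁺] = 10^-2.70 = 0.0019953
α₁ = 1/(1 + 0.043652 + 0.0019953) = 1/1.0456 = 0.9563; α₂ = α₁·K2/[H⁺] = 0.001908
α₁ + 2α₂ = 0.9602
CA = 0.9602 × 1.21 = 1.16 mmol/L

CA = 1.16 mmol/L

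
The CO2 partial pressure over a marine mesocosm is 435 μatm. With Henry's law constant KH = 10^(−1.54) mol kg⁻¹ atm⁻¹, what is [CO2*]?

KH = 10^(−1.54) = 2.884×10^-2 mol kg⁻¹ atm⁻¹
[CO2*] = KH · pCO2 = 2.884×10^-2 × 435×10^-6 atm = 1.25×10^-5 mol/kg

[CO2*] = 12.5 μmol/kg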